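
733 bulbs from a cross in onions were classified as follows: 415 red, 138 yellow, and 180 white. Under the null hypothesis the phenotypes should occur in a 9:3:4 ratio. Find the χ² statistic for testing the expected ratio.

Under the 9:3:4 hypothesis (Σ ratio = 16, N = 733):
  red: 733 × 9/16 = 412.3125
  yellow: 733 × 3/16 = 137.4375
  white: 733 × 4/16 = 183.25
χ² = Σ (O − E)² / E
  red: (415 − 412.3125)² / 412.3125 = 0.0175
  yellow: (138 − 137.4375)² / 137.4375 = 0.0023
  white: (180 − 183.25)² / 183.25 = 0.0576
χ² = 0.0175 + 0.0023 + 0.0576 = 0.0774 ≈ 0.077

0.077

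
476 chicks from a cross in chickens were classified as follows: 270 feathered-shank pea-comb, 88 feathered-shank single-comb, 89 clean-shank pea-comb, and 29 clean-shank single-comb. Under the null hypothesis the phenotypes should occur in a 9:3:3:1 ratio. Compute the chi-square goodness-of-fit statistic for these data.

Total ratio parts = 16. Expected numbers out of 476:
  feathered-shank pea-comb: 476 × 9/16 = 267.75
  feathered-shank single-comb: 476 × 3/16 = 89.25
  clean-shank pea-comb: 476 × 3/16 = 89.25
  clean-shank single-comb: 476 × 1/16 = 29.75
χ² = Σ (O − E)² / E
  feathered-shank pea-comb: (270 − 267.75)² / 267.75 = 0.0189
  feathered-shank single-comb: (88 − 89.25)² / 89.25 = 0.0175
  clean-shank pea-comb: (89 − 89.25)² / 89.25 = 0.0007
  clean-shank single-comb: (29 − 29.75)² / 29.75 = 0.0189
χ² = 0.0189 + 0.0175 + 0.0007 + 0.0189 = 0.056

0.056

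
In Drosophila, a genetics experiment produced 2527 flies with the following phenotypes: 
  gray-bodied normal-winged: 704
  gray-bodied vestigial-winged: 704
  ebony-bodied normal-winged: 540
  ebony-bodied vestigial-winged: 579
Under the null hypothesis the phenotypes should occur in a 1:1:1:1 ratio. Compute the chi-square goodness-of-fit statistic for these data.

Expected counts for N = 2527 under a 1:1:1:1 ratio (total parts = 4):
  gray-bodied normal-winged: 2527 × 1/4 = 631.75
  gray-bodied vestigial-winged: 2527 × 1/4 = 631.75
  ebony-bodied normal-winged: 2527 × 1/4 = 631.75
  ebony-bodied vestigial-winged: 2527 × 1/4 = 631.75
χ² = Σ (O − E)² / E
  gray-bodied normal-winged: (704 − 631.75)² / 631.75 = 8.2629
  gray-bodied vestigial-winged: (704 − 631.75)² / 631.75 = 8.2629
  ebony-bodied normal-winged: (540 − 631.75)² / 631.75 = 13.3250
  ebony-bodied vestigial-winged: (579 − 631.75)² / 631.75 = 4.4045
χ² = 8.2629 + 8.2629 + 13.3250 + 4.4045 = 34.2553 ≈ 34.255

34.255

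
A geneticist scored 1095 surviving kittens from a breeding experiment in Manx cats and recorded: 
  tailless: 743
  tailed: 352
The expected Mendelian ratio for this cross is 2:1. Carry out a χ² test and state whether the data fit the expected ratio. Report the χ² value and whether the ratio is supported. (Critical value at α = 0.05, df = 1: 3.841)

The 2:1 ratio has 3 parts, so with N = 1095 the expected counts are:
  tailless: 1095 × 2/3 = 730
  tailed: 1095 × 1/3 = 365
χ² = Σ (O − E)² / E
  tailless: (743 − 730)² / 730 = 0.2315
  tailed: (352 − 365)² / 365 = 0.4630
χ² = 0.2315 + 0.4630 = 0.6945 ≈ 0.695
Degrees of freedom = 2 − 1 = 1; critical value at α = 0.05 is 3.841.
Since 0.695 < 3.841, we fail to reject the null hypothesis — the data are consistent with the 2:1 ratio.

0.695; consistent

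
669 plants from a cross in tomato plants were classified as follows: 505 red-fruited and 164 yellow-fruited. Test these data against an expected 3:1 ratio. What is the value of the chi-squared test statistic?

0.084

The 3:1 ratio has 4 parts, so with N = 669 the expected counts are:
  red-fruited: 669 × 3/4 = 501.75
  yellow-fruited: 669 × 1/4 = 167.25
χ² = Σ (O − E)² / E
  red-fruited: (505 − 501.75)² / 501.75 = 0.0211
  yellow-fruited: (164 − 167.25)² / 167.25 = 0.0632
χ² = 0.0211 + 0.0632 = 0.0843 ≈ 0.084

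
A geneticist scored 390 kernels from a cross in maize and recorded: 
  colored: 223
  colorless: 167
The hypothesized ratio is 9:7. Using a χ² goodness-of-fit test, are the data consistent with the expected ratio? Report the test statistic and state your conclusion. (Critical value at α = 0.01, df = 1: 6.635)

0.137; consistent

Expected counts for N = 390 under a 9:7 ratio (total parts = 16):
  colored: 390 × 9/16 = 219.375
  colorless: 390 × 7/16 = 170.625
χ² = Σ (O − E)² / E
  colored: (223 − 219.375)² / 219.375 = 0.0599
  colorless: (167 − 170.625)² / 170.625 = 0.0770
χ² = 0.0599 + 0.0770 = 0.1369 ≈ 0.137
Degrees of freedom = 2 − 1 = 1; critical value at α = 0.01 is 6.635.
Since 0.137 < 6.635, we fail to reject the null hypothesis — the data are consistent with the 9:7 ratio.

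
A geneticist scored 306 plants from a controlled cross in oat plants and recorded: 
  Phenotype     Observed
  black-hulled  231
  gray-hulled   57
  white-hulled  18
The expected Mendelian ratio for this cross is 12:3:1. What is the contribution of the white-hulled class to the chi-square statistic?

Total ratio parts = 16. Expected numbers out of 306:
  black-hulled: 306 × 12/16 = 229.5
  gray-hulled: 306 × 3/16 = 57.375
  white-hulled: 306 × 1/16 = 19.125
Contribution of white-hulled: (18 − 19.125)² / 19.125 = 0.0662

0.066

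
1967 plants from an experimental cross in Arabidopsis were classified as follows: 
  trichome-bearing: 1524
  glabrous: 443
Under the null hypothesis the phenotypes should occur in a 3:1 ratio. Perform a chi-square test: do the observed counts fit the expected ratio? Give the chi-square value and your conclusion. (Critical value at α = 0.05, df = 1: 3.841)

Total ratio parts = 4. Expected numbers out of 1967:
  trichome-bearing: 1967 × 3/4 = 1475.25
  glabrous: 1967 × 1/4 = 491.75
χ² = Σ (O − E)² / E
  trichome-bearing: (1524 − 1475.25)² / 1475.25 = 1.6110
  glabrous: (443 − 491.75)² / 491.75 = 4.8329
χ² = 1.6110 + 4.8329 = 6.4439 ≈ 6.444
Degrees of freedom = 2 − 1 = 1; critical value at α = 0.05 is 3.841.
Since 6.444 > 3.841, we reject the null hypothesis — the data do not fit the 3:1 ratio.

6.444; not consistent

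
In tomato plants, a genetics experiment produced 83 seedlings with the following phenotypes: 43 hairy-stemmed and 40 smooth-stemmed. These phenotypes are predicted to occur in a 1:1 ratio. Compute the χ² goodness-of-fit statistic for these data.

The 1:1 ratio has 2 parts, so with N = 83 the expected counts are:
  hairy-stemmed: 83 × 1/2 = 41.5
  smooth-stemmed: 83 × 1/2 = 41.5
χ² = Σ (O − E)² / E
  hairy-stemmed: (43 − 41.5)² / 41.5 = 0.0542
  smooth-stemmed: (40 − 41.5)² / 41.5 = 0.0542
χ² = 0.0542 + 0.0542 = 0.1084 ≈ 0.108

0.108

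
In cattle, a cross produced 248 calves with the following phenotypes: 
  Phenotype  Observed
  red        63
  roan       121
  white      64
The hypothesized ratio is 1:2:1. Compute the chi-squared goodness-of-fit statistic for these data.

0.153

Expected counts for N = 248 under a 1:2:1 ratio (total parts = 4):
  red: 248 × 1/4 = 62
  roan: 248 × 2/4 = 124
  white: 248 × 1/4 = 62
χ² = Σ (O − E)² / E
  red: (63 − 62)² / 62 = 0.0161
  roan: (121 − 124)² / 124 = 0.0726
  white: (64 − 62)² / 62 = 0.0645
χ² = 0.0161 + 0.0726 + 0.0645 = 0.1532 ≈ 0.153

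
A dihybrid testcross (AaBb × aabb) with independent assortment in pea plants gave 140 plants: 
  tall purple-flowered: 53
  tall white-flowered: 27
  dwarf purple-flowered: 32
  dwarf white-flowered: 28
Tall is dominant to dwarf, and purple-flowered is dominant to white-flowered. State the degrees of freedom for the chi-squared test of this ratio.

3

A dihybrid testcross with independent assortment gives a 1:1:1:1 ratio.
A goodness-of-fit test with 4 phenotype classes has df = 4 − 1 = 3.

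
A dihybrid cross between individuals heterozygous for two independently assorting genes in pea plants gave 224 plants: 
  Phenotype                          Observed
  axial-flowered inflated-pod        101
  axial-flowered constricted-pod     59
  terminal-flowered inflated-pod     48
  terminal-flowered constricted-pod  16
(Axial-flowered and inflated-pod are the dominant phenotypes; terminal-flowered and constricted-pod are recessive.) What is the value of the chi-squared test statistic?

A dihybrid F₂ with independent assortment and complete dominance at both loci gives a 9:3:3:1 phenotypic ratio.
Total ratio parts = 16. Expected numbers out of 224:
  axial-flowered inflated-pod: 224 × 9/16 = 126
  axial-flowered constricted-pod: 224 × 3/16 = 42
  terminal-flowered inflated-pod: 224 × 3/16 = 42
  terminal-flowered constricted-pod: 224 × 1/16 = 14
χ² = Σ (O − E)² / E
  axial-flowered inflated-pod: (101 − 126)² / 126 = 4.9603
  axial-flowered constricted-pod: (59 − 42)² / 42 = 6.8810
  terminal-flowered inflated-pod: (48 − 42)² / 42 = 0.8571
  terminal-flowered constricted-pod: (16 − 14)² / 14 = 0.2857
χ² = 4.9603 + 6.8810 + 0.8571 + 0.2857 = 12.9841 ≈ 12.984

12.984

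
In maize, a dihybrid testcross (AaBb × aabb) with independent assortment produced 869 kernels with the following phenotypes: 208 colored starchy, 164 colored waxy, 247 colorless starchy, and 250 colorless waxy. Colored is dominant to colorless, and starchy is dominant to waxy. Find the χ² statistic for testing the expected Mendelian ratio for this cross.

A dihybrid testcross with independent assortment gives a 1:1:1:1 ratio.
Total ratio parts = 4. Expected numbers out of 869:
  colored starchy: 869 × 1/4 = 217.25
  colored waxy: 869 × 1/4 = 217.25
  colorless starchy: 869 × 1/4 = 217.25
  colorless waxy: 869 × 1/4 = 217.25
χ² = Σ (O − E)² / E
  colored starchy: (208 − 217.25)² / 217.25 = 0.3938
  colored waxy: (164 − 217.25)² / 217.25 = 13.0521
  colorless starchy: (247 − 217.25)² / 217.25 = 4.0739
  colorless waxy: (250 − 217.25)² / 217.25 = 4.9370
χ² = 0.3938 + 13.0521 + 4.0739 + 4.9370 = 22.4568 ≈ 22.457

22.457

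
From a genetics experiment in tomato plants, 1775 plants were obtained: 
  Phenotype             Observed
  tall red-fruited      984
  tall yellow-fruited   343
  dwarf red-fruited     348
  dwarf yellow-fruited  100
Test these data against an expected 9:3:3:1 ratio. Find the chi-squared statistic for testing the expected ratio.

2.292

Expected counts for N = 1775 under a 9:3:3:1 ratio (total parts = 16):
  tall red-fruited: 1775 × 9/16 = 998.4375
  tall yellow-fruited: 1775 × 3/16 = 332.8125
  dwarf red-fruited: 1775 × 3/16 = 332.8125
  dwarf yellow-fruited: 1775 × 1/16 = 110.9375
χ² = Σ (O − E)² / E
  tall red-fruited: (984 − 998.4375)² / 998.4375 = 0.2088
  tall yellow-fruited: (343 − 332.8125)² / 332.8125 = 0.3118
  dwarf red-fruited: (348 − 332.8125)² / 332.8125 = 0.6931
  dwarf yellow-fruited: (100 − 110.9375)² / 110.9375 = 1.0783
χ² = 0.2088 + 0.3118 + 0.6931 + 1.0783 = 2.292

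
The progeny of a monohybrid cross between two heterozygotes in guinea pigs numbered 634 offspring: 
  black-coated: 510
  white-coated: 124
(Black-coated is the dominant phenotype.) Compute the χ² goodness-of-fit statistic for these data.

10.013

For a monohybrid cross between heterozygotes with complete dominance, the expected phenotypic ratio is 3:1.
Expected counts for N = 634 under a 3:1 ratio (total parts = 4):
  black-coated: 634 × 3/4 = 475.5
  white-coated: 634 × 1/4 = 158.5
χ² = Σ (O − E)² / E
  black-coated: (510 − 475.5)² / 475.5 = 2.5032
  white-coated: (124 − 158.5)² / 158.5 = 7.5095
χ² = 2.5032 + 7.5095 = 10.0127 ≈ 10.013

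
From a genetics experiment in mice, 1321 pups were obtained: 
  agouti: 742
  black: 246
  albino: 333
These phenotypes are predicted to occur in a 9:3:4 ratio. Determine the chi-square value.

0.036

The 9:3:4 ratio has 16 parts, so with N = 1321 the expected counts are:
  agouti: 1321 × 9/16 = 743.0625
  black: 1321 × 3/16 = 247.6875
  albino: 1321 × 4/16 = 330.25
χ² = Σ (O − E)² / E
  agouti: (742 − 743.0625)² / 743.0625 = 0.0015
  black: (246 − 247.6875)² / 247.6875 = 0.0115
  albino: (333 − 330.25)² / 330.25 = 0.0229
χ² = 0.0015 + 0.0115 + 0.0229 = 0.0359 ≈ 0.036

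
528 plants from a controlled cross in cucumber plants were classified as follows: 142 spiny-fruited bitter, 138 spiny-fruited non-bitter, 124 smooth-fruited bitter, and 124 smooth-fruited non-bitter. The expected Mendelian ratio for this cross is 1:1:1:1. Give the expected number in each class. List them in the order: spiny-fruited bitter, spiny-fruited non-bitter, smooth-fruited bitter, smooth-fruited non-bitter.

Expected counts for N = 528 under a 1:1:1:1 ratio (total parts = 4):
  spiny-fruited bitter: 528 × 1/4 = 132
  spiny-fruited non-bitter: 528 × 1/4 = 132
  smooth-fruited bitter: 528 × 1/4 = 132
  smooth-fruited non-bitter: 528 × 1/4 = 132

132, 132, 132, 132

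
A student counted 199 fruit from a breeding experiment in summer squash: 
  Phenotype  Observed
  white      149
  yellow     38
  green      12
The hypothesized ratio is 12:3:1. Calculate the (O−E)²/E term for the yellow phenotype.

0.013

Total ratio parts = 16. Expected numbers out of 199:
  white: 199 × 12/16 = 149.25
  yellow: 199 × 3/16 = 37.3125
  green: 199 × 1/16 = 12.4375
Contribution of yellow: (38 − 37.3125)² / 37.3125 = 0.0127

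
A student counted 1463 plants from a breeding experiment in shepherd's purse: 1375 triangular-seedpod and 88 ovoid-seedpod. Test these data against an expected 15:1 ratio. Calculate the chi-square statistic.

0.138

Under the 15:1 hypothesis (Σ ratio = 16, N = 1463):
  triangular-seedpod: 1463 × 15/16 = 1371.5625
  ovoid-seedpod: 1463 × 1/16 = 91.4375
χ² = Σ (O − E)² / E
  triangular-seedpod: (1375 − 1371.5625)² / 1371.5625 = 0.0086
  ovoid-seedpod: (88 − 91.4375)² / 91.4375 = 0.1292
χ² = 0.0086 + 0.1292 = 0.1378 ≈ 0.138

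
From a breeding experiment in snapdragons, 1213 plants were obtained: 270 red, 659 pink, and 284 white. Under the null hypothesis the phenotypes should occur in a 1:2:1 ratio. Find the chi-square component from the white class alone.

Total ratio parts = 4. Expected numbers out of 1213:
  red: 1213 × 1/4 = 303.25
  pink: 1213 × 2/4 = 606.5
  white: 1213 × 1/4 = 303.25
Contribution of white: (284 − 303.25)² / 303.25 = 1.2220

1.222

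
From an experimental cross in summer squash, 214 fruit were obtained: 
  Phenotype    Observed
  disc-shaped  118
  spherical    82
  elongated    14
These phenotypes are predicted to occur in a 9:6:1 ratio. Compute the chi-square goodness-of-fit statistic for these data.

0.114

Under the 9:6:1 hypothesis (Σ ratio = 16, N = 214):
  disc-shaped: 214 × 9/16 = 120.375
  spherical: 214 × 6/16 = 80.25
  elongated: 214 × 1/16 = 13.375
χ² = Σ (O − E)² / E
  disc-shaped: (118 − 120.375)² / 120.375 = 0.0469
  spherical: (82 − 80.25)² / 80.25 = 0.0382
  elongated: (14 − 13.375)² / 13.375 = 0.0292
χ² = 0.0469 + 0.0382 + 0.0292 = 0.1143 ≈ 0.114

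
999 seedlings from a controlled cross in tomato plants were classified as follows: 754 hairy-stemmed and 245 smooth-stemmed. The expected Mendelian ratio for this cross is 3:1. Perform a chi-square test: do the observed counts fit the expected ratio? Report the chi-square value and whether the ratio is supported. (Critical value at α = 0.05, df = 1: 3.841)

Under the 3:1 hypothesis (Σ ratio = 4, N = 999):
  hairy-stemmed: 999 × 3/4 = 749.25
  smooth-stemmed: 999 × 1/4 = 249.75
χ² = Σ (O − E)² / E
  hairy-stemmed: (754 − 749.25)² / 749.25 = 0.0301
  smooth-stemmed: (245 − 249.75)² / 249.75 = 0.0903
χ² = 0.0301 + 0.0903 = 0.1204 ≈ 0.120
Degrees of freedom = 2 − 1 = 1; critical value at α = 0.05 is 3.841.
Since 0.120 < 3.841, we fail to reject the null hypothesis — the data are consistent with the 3:1 ratio.

0.120; consistent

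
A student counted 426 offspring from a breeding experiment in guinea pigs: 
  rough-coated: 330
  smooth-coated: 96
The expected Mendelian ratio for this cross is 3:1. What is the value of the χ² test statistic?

1.380

Under the 3:1 hypothesis (Σ ratio = 4, N = 426):
  rough-coated: 426 × 3/4 = 319.5
  smooth-coated: 426 × 1/4 = 106.5
χ² = Σ (O − E)² / E
  rough-coated: (330 − 319.5)² / 319.5 = 0.3451
  smooth-coated: (96 − 106.5)² / 106.5 = 1.0352
χ² = 0.3451 + 1.0352 = 1.3803 ≈ 1.380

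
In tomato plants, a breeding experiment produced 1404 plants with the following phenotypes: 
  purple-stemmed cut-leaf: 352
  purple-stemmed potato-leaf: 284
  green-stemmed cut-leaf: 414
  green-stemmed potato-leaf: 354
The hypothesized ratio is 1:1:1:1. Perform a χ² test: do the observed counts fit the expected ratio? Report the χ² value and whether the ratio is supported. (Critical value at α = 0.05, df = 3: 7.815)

Expected counts for N = 1404 under a 1:1:1:1 ratio (total parts = 4):
  purple-stemmed cut-leaf: 1404 × 1/4 = 351
  purple-stemmed potato-leaf: 1404 × 1/4 = 351
  green-stemmed cut-leaf: 1404 × 1/4 = 351
  green-stemmed potato-leaf: 1404 × 1/4 = 351
χ² = Σ (O − E)² / E
  purple-stemmed cut-leaf: (352 − 351)² / 351 = 0.0028
  purple-stemmed potato-leaf: (284 − 351)² / 351 = 12.7892
  green-stemmed cut-leaf: (414 − 351)² / 351 = 11.3077
  green-stemmed potato-leaf: (354 − 351)² / 351 = 0.0256
χ² = 0.0028 + 12.7892 + 11.3077 + 0.0256 = 24.1253 ≈ 24.125
Degrees of freedom = 4 − 1 = 3; critical value at α = 0.05 is 7.815.
Since 24.125 > 7.815, we reject the null hypothesis — the data do not fit the 1:1:1:1 ratio.

24.125; not consistent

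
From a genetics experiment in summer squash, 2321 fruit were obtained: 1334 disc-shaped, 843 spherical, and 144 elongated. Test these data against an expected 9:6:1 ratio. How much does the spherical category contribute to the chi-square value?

Under the 9:6:1 hypothesis (Σ ratio = 16, N = 2321):
  disc-shaped: 2321 × 9/16 = 1305.5625
  spherical: 2321 × 6/16 = 870.375
  elongated: 2321 × 1/16 = 145.0625
Contribution of spherical: (843 − 870.375)² / 870.375 = 0.8610

0.861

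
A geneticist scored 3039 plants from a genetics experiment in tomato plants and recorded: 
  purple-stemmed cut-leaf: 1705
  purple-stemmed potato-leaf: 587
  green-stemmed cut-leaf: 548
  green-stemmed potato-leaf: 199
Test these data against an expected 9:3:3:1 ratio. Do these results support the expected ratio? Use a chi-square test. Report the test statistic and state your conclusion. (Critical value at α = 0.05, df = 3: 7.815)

1.797; consistent

Expected counts for N = 3039 under a 9:3:3:1 ratio (total parts = 16):
  purple-stemmed cut-leaf: 3039 × 9/16 = 1709.4375
  purple-stemmed potato-leaf: 3039 × 3/16 = 569.8125
  green-stemmed cut-leaf: 3039 × 3/16 = 569.8125
  green-stemmed potato-leaf: 3039 × 1/16 = 189.9375
χ² = Σ (O − E)² / E
  purple-stemmed cut-leaf: (1705 − 1709.4375)² / 1709.4375 = 0.0115
  purple-stemmed potato-leaf: (587 − 569.8125)² / 569.8125 = 0.5184
  green-stemmed cut-leaf: (548 − 569.8125)² / 569.8125 = 0.8350
  green-stemmed potato-leaf: (199 − 189.9375)² / 189.9375 = 0.4324
χ² = 0.0115 + 0.5184 + 0.8350 + 0.4324 = 1.7973 ≈ 1.797
Degrees of freedom = 4 − 1 = 3; critical value at α = 0.05 is 7.815.
Since 1.797 < 7.815, we fail to reject the null hypothesis — the data are consistent with the 9:3:3:1 ratio.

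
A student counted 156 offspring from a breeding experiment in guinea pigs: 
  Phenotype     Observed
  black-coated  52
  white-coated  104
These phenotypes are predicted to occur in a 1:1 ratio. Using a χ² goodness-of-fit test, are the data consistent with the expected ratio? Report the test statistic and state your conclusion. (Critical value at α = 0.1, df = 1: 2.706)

The 1:1 ratio has 2 parts, so with N = 156 the expected counts are:
  black-coated: 156 × 1/2 = 78
  white-coated: 156 × 1/2 = 78
χ² = Σ (O − E)² / E
  black-coated: (52 − 78)² / 78 = 8.6667
  white-coated: (104 − 78)² / 78 = 8.6667
χ² = 8.6667 + 8.6667 = 17.3334 ≈ 17.333
Degrees of freedom = 2 − 1 = 1; critical value at α = 0.1 is 2.706.
Since 17.333 > 2.706, we reject the null hypothesis — the data do not fit the 1:1 ratio.

17.333; not consistent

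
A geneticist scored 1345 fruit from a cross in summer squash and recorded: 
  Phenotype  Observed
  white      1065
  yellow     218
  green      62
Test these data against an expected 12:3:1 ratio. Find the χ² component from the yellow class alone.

4.635

The 12:3:1 ratio has 16 parts, so with N = 1345 the expected counts are:
  white: 1345 × 12/16 = 1008.75
  yellow: 1345 × 3/16 = 252.1875
  green: 1345 × 1/16 = 84.0625
Contribution of yellow: (218 − 252.1875)² / 252.1875 = 4.6346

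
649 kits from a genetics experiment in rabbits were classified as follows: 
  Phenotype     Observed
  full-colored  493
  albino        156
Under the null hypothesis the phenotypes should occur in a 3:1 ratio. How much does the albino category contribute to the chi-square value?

Expected counts for N = 649 under a 3:1 ratio (total parts = 4):
  full-colored: 649 × 3/4 = 486.75
  albino: 649 × 1/4 = 162.25
Contribution of albino: (156 − 162.25)² / 162.25 = 0.2408

0.241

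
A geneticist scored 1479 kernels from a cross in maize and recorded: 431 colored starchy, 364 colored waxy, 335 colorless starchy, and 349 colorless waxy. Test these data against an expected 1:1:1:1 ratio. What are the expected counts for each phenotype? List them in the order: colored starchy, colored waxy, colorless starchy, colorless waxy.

Total ratio parts = 4. Expected numbers out of 1479:
  colored starchy: 1479 × 1/4 = 369.75
  colored waxy: 1479 × 1/4 = 369.75
  colorless starchy: 1479 × 1/4 = 369.75
  colorless waxy: 1479 × 1/4 = 369.75

369.75, 369.75, 369.75, 369.75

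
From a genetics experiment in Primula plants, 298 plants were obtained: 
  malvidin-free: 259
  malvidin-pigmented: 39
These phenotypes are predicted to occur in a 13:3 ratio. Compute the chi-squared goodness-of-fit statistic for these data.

6.273

The 13:3 ratio has 16 parts, so with N = 298 the expected counts are:
  malvidin-free: 298 × 13/16 = 242.125
  malvidin-pigmented: 298 × 3/16 = 55.875
χ² = Σ (O − E)² / E
  malvidin-free: (259 − 242.125)² / 242.125 = 1.1761
  malvidin-pigmented: (39 − 55.875)² / 55.875 = 5.0965
χ² = 1.1761 + 5.0965 = 6.2726 ≈ 6.273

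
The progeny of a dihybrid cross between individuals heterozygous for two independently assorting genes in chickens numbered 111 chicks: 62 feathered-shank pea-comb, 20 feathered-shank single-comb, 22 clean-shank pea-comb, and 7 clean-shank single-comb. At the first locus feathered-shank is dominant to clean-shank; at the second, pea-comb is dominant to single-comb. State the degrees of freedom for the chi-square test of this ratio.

3

A dihybrid F₂ with independent assortment and complete dominance at both loci gives a 9:3:3:1 phenotypic ratio.
A goodness-of-fit test with 4 phenotype classes has df = 4 − 1 = 3.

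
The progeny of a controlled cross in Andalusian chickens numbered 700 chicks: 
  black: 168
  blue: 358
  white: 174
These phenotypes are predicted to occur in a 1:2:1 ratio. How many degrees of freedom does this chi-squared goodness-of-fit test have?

2

A goodness-of-fit test with 3 phenotype classes has df = 3 − 1 = 2.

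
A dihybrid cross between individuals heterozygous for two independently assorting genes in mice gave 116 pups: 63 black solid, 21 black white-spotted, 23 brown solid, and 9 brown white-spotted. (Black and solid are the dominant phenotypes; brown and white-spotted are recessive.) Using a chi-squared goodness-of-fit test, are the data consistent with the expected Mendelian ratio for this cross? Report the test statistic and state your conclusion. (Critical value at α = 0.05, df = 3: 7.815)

0.598; consistent

A dihybrid F₂ with independent assortment and complete dominance at both loci gives a 9:3:3:1 phenotypic ratio.
Under the 9:3:3:1 hypothesis (Σ ratio = 16, N = 116):
  black solid: 116 × 9/16 = 65.25
  black white-spotted: 116 × 3/16 = 21.75
  brown solid: 116 × 3/16 = 21.75
  brown white-spotted: 116 × 1/16 = 7.25
χ² = Σ (O − E)² / E
  black solid: (63 − 65.25)² / 65.25 = 0.0776
  black white-spotted: (21 − 21.75)² / 21.75 = 0.0259
  brown solid: (23 − 21.75)² / 21.75 = 0.0718
  brown white-spotted: (9 − 7.25)² / 7.25 = 0.4224
χ² = 0.0776 + 0.0259 + 0.0718 + 0.4224 = 0.5977 ≈ 0.598
Degrees of freedom = 4 − 1 = 3; critical value at α = 0.05 is 7.815.
Since 0.598 < 7.815, we fail to reject the null hypothesis — the data are consistent with the 9:3:3:1 ratio.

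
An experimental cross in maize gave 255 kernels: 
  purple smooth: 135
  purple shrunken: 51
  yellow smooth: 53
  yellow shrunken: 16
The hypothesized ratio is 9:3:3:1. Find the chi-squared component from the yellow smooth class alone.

Expected counts for N = 255 under a 9:3:3:1 ratio (total parts = 16):
  purple smooth: 255 × 9/16 = 143.4375
  purple shrunken: 255 × 3/16 = 47.8125
  yellow smooth: 255 × 3/16 = 47.8125
  yellow shrunken: 255 × 1/16 = 15.9375
Contribution of yellow smooth: (53 − 47.8125)² / 47.8125 = 0.5628

0.563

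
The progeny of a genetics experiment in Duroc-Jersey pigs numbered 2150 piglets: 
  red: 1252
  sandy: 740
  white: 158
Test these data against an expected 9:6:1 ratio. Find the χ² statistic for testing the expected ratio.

11.100

Under the 9:6:1 hypothesis (Σ ratio = 16, N = 2150):
  red: 2150 × 9/16 = 1209.375
  sandy: 2150 × 6/16 = 806.25
  white: 2150 × 1/16 = 134.375
χ² = Σ (O − E)² / E
  red: (1252 − 1209.375)² / 1209.375 = 1.5023
  sandy: (740 − 806.25)² / 806.25 = 5.4438
  white: (158 − 134.375)² / 134.375 = 4.1536
χ² = 1.5023 + 5.4438 + 4.1536 = 11.0997 ≈ 11.100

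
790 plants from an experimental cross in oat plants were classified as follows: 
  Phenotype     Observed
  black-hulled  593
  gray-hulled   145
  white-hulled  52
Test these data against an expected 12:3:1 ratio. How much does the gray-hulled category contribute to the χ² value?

The 12:3:1 ratio has 16 parts, so with N = 790 the expected counts are:
  black-hulled: 790 × 12/16 = 592.5
  gray-hulled: 790 × 3/16 = 148.125
  white-hulled: 790 × 1/16 = 49.375
Contribution of gray-hulled: (145 − 148.125)² / 148.125 = 0.0659

0.066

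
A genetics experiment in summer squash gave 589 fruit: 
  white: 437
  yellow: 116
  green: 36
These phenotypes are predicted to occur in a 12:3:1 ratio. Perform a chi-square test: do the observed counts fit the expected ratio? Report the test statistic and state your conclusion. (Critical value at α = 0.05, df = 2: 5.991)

0.349; consistent

Under the 12:3:1 hypothesis (Σ ratio = 16, N = 589):
  white: 589 × 12/16 = 441.75
  yellow: 589 × 3/16 = 110.4375
  green: 589 × 1/16 = 36.8125
χ² = Σ (O − E)² / E
  white: (437 − 441.75)² / 441.75 = 0.0511
  yellow: (116 − 110.4375)² / 110.4375 = 0.2802
  green: (36 − 36.8125)² / 36.8125 = 0.0179
χ² = 0.0511 + 0.2802 + 0.0179 = 0.3492 ≈ 0.349
Degrees of freedom = 3 − 1 = 2; critical value at α = 0.05 is 5.991.
Since 0.349 < 5.991, we fail to reject the null hypothesis — the data are consistent with the 12:3:1 ratio.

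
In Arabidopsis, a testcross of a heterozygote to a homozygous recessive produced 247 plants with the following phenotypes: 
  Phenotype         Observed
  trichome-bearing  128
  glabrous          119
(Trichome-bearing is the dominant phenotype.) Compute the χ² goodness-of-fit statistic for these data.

0.328

A testcross of a heterozygote (Aa × aa) gives a 1:1 phenotypic ratio.
Under the 1:1 hypothesis (Σ ratio = 2, N = 247):
  trichome-bearing: 247 × 1/2 = 123.5
  glabrous: 247 × 1/2 = 123.5
χ² = Σ (O − E)² / E
  trichome-bearing: (128 − 123.5)² / 123.5 = 0.1640
  glabrous: (119 − 123.5)² / 123.5 = 0.1640
χ² = 0.1640 + 0.1640 = 0.328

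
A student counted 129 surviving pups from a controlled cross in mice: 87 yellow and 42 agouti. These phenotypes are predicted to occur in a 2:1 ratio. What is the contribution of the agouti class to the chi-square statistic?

Total ratio parts = 3. Expected numbers out of 129:
  yellow: 129 × 2/3 = 86
  agouti: 129 × 1/3 = 43
Contribution of agouti: (42 − 43)² / 43 = 0.0233

0.023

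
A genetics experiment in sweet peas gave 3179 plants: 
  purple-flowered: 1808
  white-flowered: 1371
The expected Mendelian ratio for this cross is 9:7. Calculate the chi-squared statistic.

0.502

Expected counts for N = 3179 under a 9:7 ratio (total parts = 16):
  purple-flowered: 3179 × 9/16 = 1788.1875
  white-flowered: 3179 × 7/16 = 1390.8125
χ² = Σ (O − E)² / E
  purple-flowered: (1808 − 1788.1875)² / 1788.1875 = 0.2195
  white-flowered: (1371 − 1390.8125)² / 1390.8125 = 0.2822
χ² = 0.2195 + 0.2822 = 0.5017 ≈ 0.502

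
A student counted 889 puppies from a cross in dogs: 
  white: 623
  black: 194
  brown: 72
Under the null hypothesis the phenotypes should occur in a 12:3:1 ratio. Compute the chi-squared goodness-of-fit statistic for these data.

The 12:3:1 ratio has 16 parts, so with N = 889 the expected counts are:
  white: 889 × 12/16 = 666.75
  black: 889 × 3/16 = 166.6875
  brown: 889 × 1/16 = 55.5625
χ² = Σ (O − E)² / E
  white: (623 − 666.75)² / 666.75 = 2.8707
  black: (194 − 166.6875)² / 166.6875 = 4.4753
  brown: (72 − 55.5625)² / 55.5625 = 4.8628
χ² = 2.8707 + 4.4753 + 4.8628 = 12.2088 ≈ 12.209

12.209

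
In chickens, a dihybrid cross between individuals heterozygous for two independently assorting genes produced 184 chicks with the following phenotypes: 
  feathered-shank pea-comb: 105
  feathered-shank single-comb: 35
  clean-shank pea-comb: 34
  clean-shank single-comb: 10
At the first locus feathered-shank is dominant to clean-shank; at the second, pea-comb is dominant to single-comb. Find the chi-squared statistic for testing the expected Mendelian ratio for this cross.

A dihybrid F₂ with independent assortment and complete dominance at both loci gives a 9:3:3:1 phenotypic ratio.
The 9:3:3:1 ratio has 16 parts, so with N = 184 the expected counts are:
  feathered-shank pea-comb: 184 × 9/16 = 103.5
  feathered-shank single-comb: 184 × 3/16 = 34.5
  clean-shank pea-comb: 184 × 3/16 = 34.5
  clean-shank single-comb: 184 × 1/16 = 11.5
χ² = Σ (O − E)² / E
  feathered-shank pea-comb: (105 − 103.5)² / 103.5 = 0.0217
  feathered-shank single-comb: (35 − 34.5)² / 34.5 = 0.0072
  clean-shank pea-comb: (34 − 34.5)² / 34.5 = 0.0072
  clean-shank single-comb: (10 − 11.5)² / 11.5 = 0.1957
χ² = 0.0217 + 0.0072 + 0.0072 + 0.1957 = 0.2318 ≈ 0.232

0.232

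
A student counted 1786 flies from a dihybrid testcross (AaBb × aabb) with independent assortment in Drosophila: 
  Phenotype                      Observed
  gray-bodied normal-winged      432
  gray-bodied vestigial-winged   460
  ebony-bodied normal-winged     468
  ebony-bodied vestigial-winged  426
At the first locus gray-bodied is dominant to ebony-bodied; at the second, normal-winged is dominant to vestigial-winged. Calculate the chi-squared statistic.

A dihybrid testcross with independent assortment gives a 1:1:1:1 ratio.
Total ratio parts = 4. Expected numbers out of 1786:
  gray-bodied normal-winged: 1786 × 1/4 = 446.5
  gray-bodied vestigial-winged: 1786 × 1/4 = 446.5
  ebony-bodied normal-winged: 1786 × 1/4 = 446.5
  ebony-bodied vestigial-winged: 1786 × 1/4 = 446.5
χ² = Σ (O − E)² / E
  gray-bodied normal-winged: (432 − 446.5)² / 446.5 = 0.4709
  gray-bodied vestigial-winged: (460 − 446.5)² / 446.5 = 0.4082
  ebony-bodied normal-winged: (468 − 446.5)² / 446.5 = 1.0353
  ebony-bodied vestigial-winged: (426 − 446.5)² / 446.5 = 0.9412
χ² = 0.4709 + 0.4082 + 1.0353 + 0.9412 = 2.8556 ≈ 2.856

2.856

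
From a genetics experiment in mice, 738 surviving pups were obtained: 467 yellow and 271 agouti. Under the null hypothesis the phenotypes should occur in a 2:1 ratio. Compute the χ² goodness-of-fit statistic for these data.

3.811

Total ratio parts = 3. Expected numbers out of 738:
  yellow: 738 × 2/3 = 492
  agouti: 738 × 1/3 = 246
χ² = Σ (O − E)² / E
  yellow: (467 − 492)² / 492 = 1.2703
  agouti: (271 − 246)² / 246 = 2.5407
χ² = 1.2703 + 2.5407 = 3.811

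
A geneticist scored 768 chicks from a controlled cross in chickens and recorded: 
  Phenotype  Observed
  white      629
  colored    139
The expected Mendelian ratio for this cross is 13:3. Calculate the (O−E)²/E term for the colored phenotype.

The 13:3 ratio has 16 parts, so with N = 768 the expected counts are:
  white: 768 × 13/16 = 624
  colored: 768 × 3/16 = 144
Contribution of colored: (139 − 144)² / 144 = 0.1736

0.174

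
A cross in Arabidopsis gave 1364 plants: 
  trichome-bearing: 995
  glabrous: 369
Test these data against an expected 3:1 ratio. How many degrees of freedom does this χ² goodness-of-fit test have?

A goodness-of-fit test with 2 phenotype classes has df = 2 − 1 = 1.

1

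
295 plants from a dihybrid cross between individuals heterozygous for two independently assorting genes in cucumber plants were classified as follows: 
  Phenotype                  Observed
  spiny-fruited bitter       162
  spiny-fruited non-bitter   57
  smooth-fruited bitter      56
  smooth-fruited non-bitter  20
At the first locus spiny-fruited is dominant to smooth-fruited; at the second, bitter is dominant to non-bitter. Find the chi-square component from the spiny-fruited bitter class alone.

A dihybrid F₂ with independent assortment and complete dominance at both loci gives a 9:3:3:1 phenotypic ratio.
The 9:3:3:1 ratio has 16 parts, so with N = 295 the expected counts are:
  spiny-fruited bitter: 295 × 9/16 = 165.9375
  spiny-fruited non-bitter: 295 × 3/16 = 55.3125
  smooth-fruited bitter: 295 × 3/16 = 55.3125
  smooth-fruited non-bitter: 295 × 1/16 = 18.4375
Contribution of spiny-fruited bitter: (162 − 165.9375)² / 165.9375 = 0.0934

0.093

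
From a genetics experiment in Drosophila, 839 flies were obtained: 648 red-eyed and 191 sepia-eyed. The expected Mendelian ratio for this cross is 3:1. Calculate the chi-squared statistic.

The 3:1 ratio has 4 parts, so with N = 839 the expected counts are:
  red-eyed: 839 × 3/4 = 629.25
  sepia-eyed: 839 × 1/4 = 209.75
χ² = Σ (O − E)² / E
  red-eyed: (648 − 629.25)² / 629.25 = 0.5587
  sepia-eyed: (191 − 209.75)² / 209.75 = 1.6761
χ² = 0.5587 + 1.6761 = 2.2348 ≈ 2.235

2.235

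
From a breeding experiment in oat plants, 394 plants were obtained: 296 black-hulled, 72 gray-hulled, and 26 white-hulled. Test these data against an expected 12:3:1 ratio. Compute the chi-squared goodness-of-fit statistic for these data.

Expected counts for N = 394 under a 12:3:1 ratio (total parts = 16):
  black-hulled: 394 × 12/16 = 295.5
  gray-hulled: 394 × 3/16 = 73.875
  white-hulled: 394 × 1/16 = 24.625
χ² = Σ (O − E)² / E
  black-hulled: (296 − 295.5)² / 295.5 = 0.0008
  gray-hulled: (72 − 73.875)² / 73.875 = 0.0476
  white-hulled: (26 − 24.625)² / 24.625 = 0.0768
χ² = 0.0008 + 0.0476 + 0.0768 = 0.1252 ≈ 0.125

0.125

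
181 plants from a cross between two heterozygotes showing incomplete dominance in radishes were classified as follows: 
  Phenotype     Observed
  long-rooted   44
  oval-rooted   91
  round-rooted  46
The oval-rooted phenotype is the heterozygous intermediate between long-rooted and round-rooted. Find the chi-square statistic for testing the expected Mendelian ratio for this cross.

0.050

With incomplete dominance, a heterozygote × heterozygote cross gives a 1:2:1 phenotypic ratio.
Total ratio parts = 4. Expected numbers out of 181:
  long-rooted: 181 × 1/4 = 45.25
  oval-rooted: 181 × 2/4 = 90.5
  round-rooted: 181 × 1/4 = 45.25
χ² = Σ (O − E)² / E
  long-rooted: (44 − 45.25)² / 45.25 = 0.0345
  oval-rooted: (91 − 90.5)² / 90.5 = 0.0028
  round-rooted: (46 − 45.25)² / 45.25 = 0.0124
χ² = 0.0345 + 0.0028 + 0.0124 = 0.0497 ≈ 0.050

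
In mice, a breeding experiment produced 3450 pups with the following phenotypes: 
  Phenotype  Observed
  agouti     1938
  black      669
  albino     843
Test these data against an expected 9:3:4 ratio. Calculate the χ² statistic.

1.201

The 9:3:4 ratio has 16 parts, so with N = 3450 the expected counts are:
  agouti: 3450 × 9/16 = 1940.625
  black: 3450 × 3/16 = 646.875
  albino: 3450 × 4/16 = 862.5
χ² = Σ (O − E)² / E
  agouti: (1938 − 1940.625)² / 1940.625 = 0.0036
  black: (669 − 646.875)² / 646.875 = 0.7567
  albino: (843 − 862.5)² / 862.5 = 0.4409
χ² = 0.0036 + 0.7567 + 0.4409 = 1.2012 ≈ 1.201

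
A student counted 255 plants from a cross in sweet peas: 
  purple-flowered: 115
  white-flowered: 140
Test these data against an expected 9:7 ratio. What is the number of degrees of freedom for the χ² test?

1

A goodness-of-fit test with 2 phenotype classes has df = 2 − 1 = 1.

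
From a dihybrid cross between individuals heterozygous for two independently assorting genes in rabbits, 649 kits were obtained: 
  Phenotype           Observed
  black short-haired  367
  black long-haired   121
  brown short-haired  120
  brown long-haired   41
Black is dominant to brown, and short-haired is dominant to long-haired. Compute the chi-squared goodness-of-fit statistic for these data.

0.042

A dihybrid F₂ with independent assortment and complete dominance at both loci gives a 9:3:3:1 phenotypic ratio.
The 9:3:3:1 ratio has 16 parts, so with N = 649 the expected counts are:
  black short-haired: 649 × 9/16 = 365.0625
  black long-haired: 649 × 3/16 = 121.6875
  brown short-haired: 649 × 3/16 = 121.6875
  brown long-haired: 649 × 1/16 = 40.5625
χ² = Σ (O − E)² / E
  black short-haired: (367 − 365.0625)² / 365.0625 = 0.0103
  black long-haired: (121 − 121.6875)² / 121.6875 = 0.0039
  brown short-haired: (120 − 121.6875)² / 121.6875 = 0.0234
  brown long-haired: (41 − 40.5625)² / 40.5625 = 0.0047
χ² = 0.0103 + 0.0039 + 0.0234 + 0.0047 = 0.0423 ≈ 0.042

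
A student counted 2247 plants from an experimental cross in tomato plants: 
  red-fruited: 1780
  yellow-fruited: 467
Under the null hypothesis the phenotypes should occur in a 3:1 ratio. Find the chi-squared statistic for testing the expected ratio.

21.309

Under the 3:1 hypothesis (Σ ratio = 4, N = 2247):
  red-fruited: 2247 × 3/4 = 1685.25
  yellow-fruited: 2247 × 1/4 = 561.75
χ² = Σ (O − E)² / E
  red-fruited: (1780 − 1685.25)² / 1685.25 = 5.3271
  yellow-fruited: (467 − 561.75)² / 561.75 = 15.9814
χ² = 5.3271 + 15.9814 = 21.3085 ≈ 21.309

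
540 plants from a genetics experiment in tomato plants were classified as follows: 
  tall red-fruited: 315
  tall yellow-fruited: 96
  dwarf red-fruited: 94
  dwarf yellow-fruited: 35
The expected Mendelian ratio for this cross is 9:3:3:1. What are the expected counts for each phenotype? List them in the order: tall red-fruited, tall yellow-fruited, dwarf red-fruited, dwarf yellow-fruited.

303.75, 101.25, 101.25, 33.75

Total ratio parts = 16. Expected numbers out of 540:
  tall red-fruited: 540 × 9/16 = 303.75
  tall yellow-fruited: 540 × 3/16 = 101.25
  dwarf red-fruited: 540 × 3/16 = 101.25
  dwarf yellow-fruited: 540 × 1/16 = 33.75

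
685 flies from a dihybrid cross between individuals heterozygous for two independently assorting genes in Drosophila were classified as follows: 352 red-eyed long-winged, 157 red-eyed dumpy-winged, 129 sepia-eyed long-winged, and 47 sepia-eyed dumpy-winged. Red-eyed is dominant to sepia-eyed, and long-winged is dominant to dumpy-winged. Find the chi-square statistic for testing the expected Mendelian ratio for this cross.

9.644

A dihybrid F₂ with independent assortment and complete dominance at both loci gives a 9:3:3:1 phenotypic ratio.
The 9:3:3:1 ratio has 16 parts, so with N = 685 the expected counts are:
  red-eyed long-winged: 685 × 9/16 = 385.3125
  red-eyed dumpy-winged: 685 × 3/16 = 128.4375
  sepia-eyed long-winged: 685 × 3/16 = 128.4375
  sepia-eyed dumpy-winged: 685 × 1/16 = 42.8125
χ² = Σ (O − E)² / E
  red-eyed long-winged: (352 − 385.3125)² / 385.3125 = 2.8801
  red-eyed dumpy-winged: (157 − 128.4375)² / 128.4375 = 6.3519
  sepia-eyed long-winged: (129 − 128.4375)² / 128.4375 = 0.0025
  sepia-eyed dumpy-winged: (47 − 42.8125)² / 42.8125 = 0.4096
χ² = 2.8801 + 6.3519 + 0.0025 + 0.4096 = 9.6441 ≈ 9.644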